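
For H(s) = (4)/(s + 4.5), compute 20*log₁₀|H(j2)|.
Substitute s = j*2: H(j2) = 0.742268 - 0.329897j.
|H(j2)| = sqrt(Re² + Im²) = 0.8123.
20*log₁₀(0.8123) = -1.81 dB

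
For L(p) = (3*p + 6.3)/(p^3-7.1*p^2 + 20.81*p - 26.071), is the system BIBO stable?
Denominator: p^3 - 7.1*p^2 + 20.81*p - 26.071 = (p - 3.1)(p^2 - 4*p + 8.41). Poles: 2 + 2.1j, 2 - 2.1j, 3.1. All Re(p)<0: No (unstable)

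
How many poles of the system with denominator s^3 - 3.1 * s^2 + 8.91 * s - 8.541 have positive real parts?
s^3 - 3.1*s^2 + 8.91*s - 8.541 = (s - 1.3)(s^2 - 1.8*s + 6.57). Poles: 0.9 + 2.4j, 0.9 - 2.4j, 1.3. RHP poles (Re>0): 3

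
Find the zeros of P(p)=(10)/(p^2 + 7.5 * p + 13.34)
Numerator is a nonzero constant (10) → Zeros: none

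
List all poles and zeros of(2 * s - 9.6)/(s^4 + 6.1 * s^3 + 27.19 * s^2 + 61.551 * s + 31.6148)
Set denominator = 0: s^4 + 6.1*s^3 + 27.19*s^2 + 61.551*s + 31.6148 = (s + 0.7)(s + 2.8)(s^2 + 2.6*s + 16.13) = 0 → Poles: -0.7, -1.3 + 3.8j, -1.3 - 3.8j, -2.8
Set numerator = 0: 2*s - 9.6 = 0 → Zeros: 4.8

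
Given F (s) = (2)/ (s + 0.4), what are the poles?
Set denominator = 0: s + 0.4 = 0 → Poles: -0.4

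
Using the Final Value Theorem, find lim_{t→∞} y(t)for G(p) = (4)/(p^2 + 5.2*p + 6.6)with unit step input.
FVT: lim_{t→∞} y(t) = lim_{p→0} p*Y(p) where Y(p) = G(p)/p.
= lim_{p→0} G(p) = G(0) = num(0)/den(0) = 4/6.6 = 0.6061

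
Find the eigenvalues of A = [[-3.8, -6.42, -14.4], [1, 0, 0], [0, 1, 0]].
Eigenvalues solve det(λI - A) = 0.
Characteristic polynomial: λ^3 + 3.8*λ^2 + 6.42*λ + 14.4 = 0.
Factor: (λ + 3.2)(λ^2 + 0.6*λ + 4.5) = 0.
Roots: -0.3 + 2.1j, -0.3 - 2.1j, -3.2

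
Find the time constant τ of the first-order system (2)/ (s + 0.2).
First-order system: τ = -1/pole. Pole = -0.2. τ = -1/(-0.2) = 5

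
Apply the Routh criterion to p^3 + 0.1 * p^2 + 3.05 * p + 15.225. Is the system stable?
Routh array:
p^3: [1, 3.05]; p^2: [0.1, 15.225]; p^1: [-149.2]; p^0: [15.225]
First column: [1, 0.1, -149.2, 15.225]. Sign changes = 2.
No, unstable (2 RHP root(s))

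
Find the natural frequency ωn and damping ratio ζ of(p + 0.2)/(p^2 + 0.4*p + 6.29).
Underdamped: complex pole -0.2 + 2.5j. ωn = |pole| = 2.508, ζ = -Re(pole)/ωn = 0.07975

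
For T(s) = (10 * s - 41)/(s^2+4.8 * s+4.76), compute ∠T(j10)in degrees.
Substitute s = j*10: T(j10) = 0.765284 - 0.664284j.
∠T(j10) = atan2(Im, Re) = atan2(-0.664284, 0.765284) = -40.96°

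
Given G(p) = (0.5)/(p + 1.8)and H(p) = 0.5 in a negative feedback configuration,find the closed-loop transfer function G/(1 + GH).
Closed-loop T = G/(1+GH).
Numerator: G_num * H_den = 0.5.
Denominator: G_den * H_den + G_num * H_num = (p + 1.8) + (0.25) = p + 2.05.
T(p) = (0.5)/(p + 2.05)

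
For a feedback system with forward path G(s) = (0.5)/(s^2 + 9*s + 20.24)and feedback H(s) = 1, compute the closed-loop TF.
Closed-loop T = G/(1+GH).
Numerator: G_num * H_den = 0.5.
Denominator: G_den * H_den + G_num * H_num = (s^2 + 9*s + 20.24) + (0.5) = s^2 + 9*s + 20.74.
T(s) = (0.5)/(s^2 + 9*s + 20.74)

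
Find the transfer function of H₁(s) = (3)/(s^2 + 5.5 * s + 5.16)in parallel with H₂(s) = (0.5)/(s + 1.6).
Parallel: H = H₁ + H₂ = (n₁·d₂ + n₂·d₁)/(d₁·d₂).
n₁·d₂ = 3*s + 4.8. n₂·d₁ = 0.5*s^2 + 2.75*s + 2.58. Sum = 0.5*s^2 + 5.75*s + 7.38. d₁·d₂ = s^3 + 7.1*s^2 + 13.96*s + 8.256.
H(s) = (0.5*s^2 + 5.75*s + 7.38)/(s^3 + 7.1*s^2 + 13.96*s + 8.256)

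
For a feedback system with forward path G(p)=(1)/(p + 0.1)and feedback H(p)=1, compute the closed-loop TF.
Closed-loop T = G/(1+GH).
Numerator: G_num * H_den = 1.
Denominator: G_den * H_den + G_num * H_num = (p + 0.1) + (1) = p + 1.1.
T(p) = (1)/(p + 1.1)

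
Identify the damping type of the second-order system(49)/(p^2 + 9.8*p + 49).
Standard form: ωn²/(p²+2ζωn·p+ωn²) gives ωn=7, ζ=0.7.
Underdamped (ζ = 0.7 < 1)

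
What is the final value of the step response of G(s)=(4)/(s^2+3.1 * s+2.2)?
FVT: lim_{t→∞} y(t) = lim_{s→0} s*Y(s) where Y(s) = G(s)/s.
= lim_{s→0} G(s) = G(0) = num(0)/den(0) = 4/2.2 = 1.818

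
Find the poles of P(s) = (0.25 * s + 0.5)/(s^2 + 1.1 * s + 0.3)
Set denominator = 0: s^2 + 1.1*s + 0.3 = (s + 0.6)(s + 0.5) = 0 → Poles: -0.5, -0.6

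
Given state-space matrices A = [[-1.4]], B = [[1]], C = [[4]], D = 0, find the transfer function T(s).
T(s) = C(sI - A)⁻¹B + D.
Characteristic polynomial det(sI - A) = s + 1.4.
Numerator from C·adj(sI-A)·B + D·det(sI-A) = 4.
T(s) = (4)/(s + 1.4)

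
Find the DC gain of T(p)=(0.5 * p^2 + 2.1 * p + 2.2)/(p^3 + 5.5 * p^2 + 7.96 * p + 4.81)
DC gain = T(0) = num(0)/den(0) = 2.2/4.81 = 0.4574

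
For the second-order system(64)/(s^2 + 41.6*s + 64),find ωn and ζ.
Standard form: ωn²/(s²+2ζωn·s+ωn²).
const=64=ωn² → ωn=8, s coeff=41.6=2ζωn → ζ=2.6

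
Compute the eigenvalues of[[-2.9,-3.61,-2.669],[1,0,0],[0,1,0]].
Eigenvalues solve det(λI - A) = 0.
Characteristic polynomial: λ^3 + 2.9*λ^2 + 3.61*λ + 2.669 = 0.
Factor: (λ + 1.7)(λ^2 + 1.2*λ + 1.57) = 0.
Roots: -0.6 + 1.1j, -0.6 - 1.1j, -1.7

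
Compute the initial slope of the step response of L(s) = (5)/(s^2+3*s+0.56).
IVT: y'(0⁺) = lim_{s→∞} s²·Y(s) = lim_{s→∞} s·L(s).
deg(num) = 0, deg(den) = 2, relative degree = 2 ≥ 2, so s·L(s) → 0. Initial slope = 0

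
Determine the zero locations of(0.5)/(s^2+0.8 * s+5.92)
Numerator is a nonzero constant (0.5) → Zeros: none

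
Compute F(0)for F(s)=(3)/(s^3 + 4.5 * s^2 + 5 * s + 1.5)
DC gain = F(0) = num(0)/den(0) = 3/1.5 = 2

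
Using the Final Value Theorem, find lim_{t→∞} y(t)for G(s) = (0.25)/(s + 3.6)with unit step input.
FVT: lim_{t→∞} y(t) = lim_{s→0} s*Y(s) where Y(s) = G(s)/s.
= lim_{s→0} G(s) = G(0) = num(0)/den(0) = 0.25/3.6 = 0.06944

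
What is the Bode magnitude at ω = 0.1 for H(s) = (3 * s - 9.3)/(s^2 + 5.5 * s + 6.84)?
Substitute s = j*0.1: H(j0.1) = -1.34935 + 0.152583j.
|H(j0.1)| = sqrt(Re² + Im²) = 1.358.
20*log₁₀(1.358) = 2.66 dB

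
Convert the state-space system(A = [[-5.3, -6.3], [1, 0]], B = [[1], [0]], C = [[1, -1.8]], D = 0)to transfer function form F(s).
F(s) = C(sI - A)⁻¹B + D.
Characteristic polynomial det(sI - A) = s^2 + 5.3*s + 6.3.
Numerator from C·adj(sI-A)·B + D·det(sI-A) = s - 1.8.
F(s) = (s - 1.8)/(s^2 + 5.3*s + 6.3)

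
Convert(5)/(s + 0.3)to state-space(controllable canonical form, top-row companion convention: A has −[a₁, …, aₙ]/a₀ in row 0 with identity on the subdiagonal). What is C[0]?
Reachable canonical form: C = numerator coefficients (right-aligned, zero-padded to length n).
num = 5, C = [[5]].
C[0] = 5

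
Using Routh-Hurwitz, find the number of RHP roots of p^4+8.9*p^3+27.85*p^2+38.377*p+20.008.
Routh array:
p^4: [1, 27.85, 20.008]; p^3: [8.9, 38.377]; p^2: [23.538, 20.008]; p^1: [30.8117]; p^0: [20.008]
First column: [1, 8.9, 23.538, 30.8117, 20.008]. Sign changes = RHP roots = 0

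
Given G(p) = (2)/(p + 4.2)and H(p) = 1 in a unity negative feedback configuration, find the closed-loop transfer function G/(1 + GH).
Closed-loop T = G/(1+GH).
Numerator: G_num * H_den = 2.
Denominator: G_den * H_den + G_num * H_num = (p + 4.2) + (2) = p + 6.2.
T(p) = (2)/(p + 6.2)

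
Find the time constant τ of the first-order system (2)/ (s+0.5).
First-order system: τ = -1/pole. Pole = -0.5. τ = -1/(-0.5) = 2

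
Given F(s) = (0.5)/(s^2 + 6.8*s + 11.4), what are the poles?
Set denominator = 0: s^2 + 6.8*s + 11.4 = (s + 3)(s + 3.8) = 0 → Poles: -3, -3.8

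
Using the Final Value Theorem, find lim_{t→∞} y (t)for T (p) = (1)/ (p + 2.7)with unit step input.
FVT: lim_{t→∞} y(t) = lim_{p→0} p*Y(p) where Y(p) = T(p)/p.
= lim_{p→0} T(p) = T(0) = num(0)/den(0) = 1/2.7 = 0.3704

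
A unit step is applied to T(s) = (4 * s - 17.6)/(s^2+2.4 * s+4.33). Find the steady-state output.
FVT: lim_{t→∞} y(t) = lim_{s→0} s*Y(s) where Y(s) = T(s)/s.
= lim_{s→0} T(s) = T(0) = num(0)/den(0) = -17.6/4.33 = -4.065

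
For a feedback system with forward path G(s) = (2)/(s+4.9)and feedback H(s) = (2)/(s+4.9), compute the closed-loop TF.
Closed-loop T = G/(1+GH).
Numerator: G_num * H_den = 2*s + 9.8.
Denominator: G_den * H_den + G_num * H_num = (s^2 + 9.8*s + 24.01) + (4) = s^2 + 9.8*s + 28.01.
T(s) = (2*s + 9.8)/(s^2 + 9.8*s + 28.01)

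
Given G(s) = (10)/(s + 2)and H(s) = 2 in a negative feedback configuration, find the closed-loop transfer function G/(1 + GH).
Closed-loop T = G/(1+GH).
Numerator: G_num * H_den = 10.
Denominator: G_den * H_den + G_num * H_num = (s + 2) + (20) = s + 22.
T(s) = (10)/(s + 22)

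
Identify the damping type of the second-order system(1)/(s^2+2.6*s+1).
Standard form: ωn²/(s²+2ζωn·s+ωn²) gives ωn=1, ζ=1.3.
Overdamped (ζ = 1.3 > 1)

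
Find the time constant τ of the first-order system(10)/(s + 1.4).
First-order system: τ = -1/pole. Pole = -1.4. τ = -1/(-1.4) = 0.7143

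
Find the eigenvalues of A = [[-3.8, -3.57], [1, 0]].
Eigenvalues solve det(λI - A) = 0.
Characteristic polynomial: λ^2 + 3.8*λ + 3.57 = 0.
Factor: (λ + 2.1)(λ + 1.7) = 0.
Roots: -1.7, -2.1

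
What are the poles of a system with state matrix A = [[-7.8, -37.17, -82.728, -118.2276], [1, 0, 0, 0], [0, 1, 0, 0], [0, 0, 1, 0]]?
Eigenvalues solve det(λI - A) = 0.
Characteristic polynomial: λ^4 + 7.8*λ^3 + 37.17*λ^2 + 82.728*λ + 118.2276 = 0.
Factor: (λ^2 + 4.8*λ + 14.76)(λ^2 + 3*λ + 8.01) = 0.
Roots: -1.5 + 2.4j, -1.5 - 2.4j, -2.4 + 3j, -2.4 - 3j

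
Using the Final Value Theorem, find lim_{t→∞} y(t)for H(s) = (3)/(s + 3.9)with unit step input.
FVT: lim_{t→∞} y(t) = lim_{s→0} s*Y(s) where Y(s) = H(s)/s.
= lim_{s→0} H(s) = H(0) = num(0)/den(0) = 3/3.9 = 0.7692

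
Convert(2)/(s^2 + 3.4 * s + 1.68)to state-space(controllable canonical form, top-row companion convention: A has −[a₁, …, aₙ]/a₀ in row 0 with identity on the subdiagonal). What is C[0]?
Reachable canonical form: C = numerator coefficients (right-aligned, zero-padded to length n).
num = 2, C = [[0, 2]].
C[0] = 0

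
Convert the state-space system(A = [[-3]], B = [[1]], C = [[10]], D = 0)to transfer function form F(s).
F(s) = C(sI - A)⁻¹B + D.
Characteristic polynomial det(sI - A) = s + 3.
Numerator from C·adj(sI-A)·B + D·det(sI-A) = 10.
F(s) = (10)/(s + 3)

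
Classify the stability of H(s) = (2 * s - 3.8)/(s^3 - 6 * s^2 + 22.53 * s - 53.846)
Denominator: s^3 - 6*s^2 + 22.53*s - 53.846 = (s - 3.8)(s^2 - 2.2*s + 14.17). Poles: 1.1 + 3.6j, 1.1 - 3.6j, 3.8. Unstable (3 pole(s) in RHP)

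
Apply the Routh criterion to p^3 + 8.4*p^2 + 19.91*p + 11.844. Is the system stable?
Routh array:
p^3: [1, 19.91]; p^2: [8.4, 11.844]; p^1: [18.5]; p^0: [11.844]
First column: [1, 8.4, 18.5, 11.844]. Sign changes = 0.
Yes, stable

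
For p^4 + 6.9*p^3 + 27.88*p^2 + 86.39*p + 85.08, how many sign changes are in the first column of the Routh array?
Routh array:
p^4: [1, 27.88, 85.08]; p^3: [6.9, 86.39]; p^2: [15.3597, 85.08]; p^1: [48.1697]; p^0: [85.08]
First column: [1, 6.9, 15.3597, 48.1697, 85.08]. Sign changes = 0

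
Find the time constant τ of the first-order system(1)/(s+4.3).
First-order system: τ = -1/pole. Pole = -4.3. τ = -1/(-4.3) = 0.2326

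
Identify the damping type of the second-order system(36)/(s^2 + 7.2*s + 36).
Standard form: ωn²/(s²+2ζωn·s+ωn²) gives ωn=6, ζ=0.6.
Underdamped (ζ = 0.6 < 1)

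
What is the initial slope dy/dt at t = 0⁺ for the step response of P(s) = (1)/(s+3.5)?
IVT: y'(0⁺) = lim_{s→∞} s²·Y(s) = lim_{s→∞} s·P(s).
deg(num) = 0, deg(den) = 1, relative degree = 1, so s·P(s) → (leading num)/(leading den) = 1/1 = 1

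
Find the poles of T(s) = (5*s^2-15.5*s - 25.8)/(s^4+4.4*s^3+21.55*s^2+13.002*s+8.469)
Set denominator = 0: s^4 + 4.4*s^3 + 21.55*s^2 + 13.002*s + 8.469 = (s^2 + 0.6*s + 0.45)(s^2 + 3.8*s + 18.82) = 0 → Poles: -0.3 + 0.6j, -0.3 - 0.6j, -1.9 + 3.9j, -1.9 - 3.9j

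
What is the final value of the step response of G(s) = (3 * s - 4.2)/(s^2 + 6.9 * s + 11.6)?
FVT: lim_{t→∞} y(t) = lim_{s→0} s*Y(s) where Y(s) = G(s)/s.
= lim_{s→0} G(s) = G(0) = num(0)/den(0) = -4.2/11.6 = -0.3621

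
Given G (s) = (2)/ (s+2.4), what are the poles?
Set denominator = 0: s + 2.4 = 0 → Poles: -2.4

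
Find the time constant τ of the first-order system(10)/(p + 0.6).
First-order system: τ = -1/pole. Pole = -0.6. τ = -1/(-0.6) = 1.667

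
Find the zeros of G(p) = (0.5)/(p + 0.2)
Numerator is a nonzero constant (0.5) → Zeros: none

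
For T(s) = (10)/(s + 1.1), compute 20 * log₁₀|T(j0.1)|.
Substitute s = j*0.1: T(j0.1) = 9.01639 - 0.819672j.
|T(j0.1)| = sqrt(Re² + Im²) = 9.054.
20*log₁₀(9.054) = 19.14 dB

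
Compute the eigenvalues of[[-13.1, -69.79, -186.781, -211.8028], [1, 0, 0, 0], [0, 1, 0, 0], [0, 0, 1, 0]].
Eigenvalues solve det(λI - A) = 0.
Characteristic polynomial: λ^4 + 13.1*λ^3 + 69.79*λ^2 + 186.781*λ + 211.8028 = 0.
Factor: (λ + 4.4)(λ + 3.7)(λ^2 + 5*λ + 13.01) = 0.
Roots: -2.5 + 2.6j, -2.5 - 2.6j, -3.7, -4.4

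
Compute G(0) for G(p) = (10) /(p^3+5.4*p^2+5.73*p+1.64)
DC gain = G(0) = num(0)/den(0) = 10/1.64 = 6.098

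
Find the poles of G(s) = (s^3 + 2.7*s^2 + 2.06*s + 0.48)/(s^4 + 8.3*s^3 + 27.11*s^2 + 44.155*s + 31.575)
Set denominator = 0: s^4 + 8.3*s^3 + 27.11*s^2 + 44.155*s + 31.575 = (s + 2.5)(s + 3)(s^2 + 2.8*s + 4.21) = 0 → Poles: -1.4 + 1.5j, -1.4 - 1.5j, -2.5, -3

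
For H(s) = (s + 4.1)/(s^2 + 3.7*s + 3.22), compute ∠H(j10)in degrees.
Substitute s = j*10: H(j10) = -0.00249623 - 0.104281j.
∠H(j10) = atan2(Im, Re) = atan2(-0.104281, -0.00249623) = -91.37°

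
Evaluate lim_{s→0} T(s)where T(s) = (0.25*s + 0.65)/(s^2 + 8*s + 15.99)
DC gain = T(0) = num(0)/den(0) = 0.65/15.99 = 0.04065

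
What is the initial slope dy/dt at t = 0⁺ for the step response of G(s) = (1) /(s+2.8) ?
IVT: y'(0⁺) = lim_{s→∞} s²·Y(s) = lim_{s→∞} s·G(s).
deg(num) = 0, deg(den) = 1, relative degree = 1, so s·G(s) → (leading num)/(leading den) = 1/1 = 1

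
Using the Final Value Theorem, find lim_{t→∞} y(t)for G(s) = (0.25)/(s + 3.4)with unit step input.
FVT: lim_{t→∞} y(t) = lim_{s→0} s*Y(s) where Y(s) = G(s)/s.
= lim_{s→0} G(s) = G(0) = num(0)/den(0) = 0.25/3.4 = 0.07353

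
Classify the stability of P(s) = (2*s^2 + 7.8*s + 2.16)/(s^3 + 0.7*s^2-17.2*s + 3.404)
Denominator: s^3 + 0.7*s^2 - 17.2*s + 3.404 = (s - 0.2)(s + 4.6)(s - 3.7). Poles: -4.6, 0.2, 3.7. Unstable (2 pole(s) in RHP)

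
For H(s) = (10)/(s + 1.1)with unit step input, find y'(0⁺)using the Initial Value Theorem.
IVT: y'(0⁺) = lim_{s→∞} s²·Y(s) = lim_{s→∞} s·H(s).
deg(num) = 0, deg(den) = 1, relative degree = 1, so s·H(s) → (leading num)/(leading den) = 10/1 = 10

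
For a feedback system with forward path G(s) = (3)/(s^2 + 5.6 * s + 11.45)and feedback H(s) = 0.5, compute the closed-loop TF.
Closed-loop T = G/(1+GH).
Numerator: G_num * H_den = 3.
Denominator: G_den * H_den + G_num * H_num = (s^2 + 5.6*s + 11.45) + (1.5) = s^2 + 5.6*s + 12.95.
T(s) = (3)/(s^2 + 5.6*s + 12.95)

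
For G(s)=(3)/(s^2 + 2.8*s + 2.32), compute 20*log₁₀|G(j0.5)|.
Substitute s = j*0.5: G(j0.5) = 0.994411 - 0.672549j.
|G(j0.5)| = sqrt(Re² + Im²) = 1.2.
20*log₁₀(1.2) = 1.59 dB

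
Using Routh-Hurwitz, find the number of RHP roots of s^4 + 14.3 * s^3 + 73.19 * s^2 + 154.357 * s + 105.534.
Routh array:
s^4: [1, 73.19, 105.534]; s^3: [14.3, 154.357]; s^2: [62.3958, 105.534]; s^1: [130.17]; s^0: [105.534]
First column: [1, 14.3, 62.3958, 130.17, 105.534]. Sign changes = RHP roots = 0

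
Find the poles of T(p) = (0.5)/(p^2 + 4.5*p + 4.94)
Set denominator = 0: p^2 + 4.5*p + 4.94 = (p + 1.9)(p + 2.6) = 0 → Poles: -1.9, -2.6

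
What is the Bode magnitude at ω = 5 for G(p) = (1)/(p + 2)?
Substitute p = j*5: G(j5) = 0.0689655 - 0.172414j.
|G(j5)| = sqrt(Re² + Im²) = 0.1857.
20*log₁₀(0.1857) = -14.62 dB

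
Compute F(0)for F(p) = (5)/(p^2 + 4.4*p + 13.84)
DC gain = F(0) = num(0)/den(0) = 5/13.84 = 0.3613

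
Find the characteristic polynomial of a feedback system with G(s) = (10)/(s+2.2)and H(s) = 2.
Characteristic poly = G_den * H_den + G_num * H_num = (s + 2.2) + (20) = s + 22.2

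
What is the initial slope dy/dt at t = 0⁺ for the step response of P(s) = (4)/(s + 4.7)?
IVT: y'(0⁺) = lim_{s→∞} s²·Y(s) = lim_{s→∞} s·P(s).
deg(num) = 0, deg(den) = 1, relative degree = 1, so s·P(s) → (leading num)/(leading den) = 4/1 = 4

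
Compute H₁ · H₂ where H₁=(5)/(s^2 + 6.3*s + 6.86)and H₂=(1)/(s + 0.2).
Series: H = H₁ · H₂ = (n₁·n₂)/(d₁·d₂).
Num: n₁·n₂ = 5. Den: d₁·d₂ = s^3 + 6.5*s^2 + 8.12*s + 1.372.
H(s) = (5)/(s^3 + 6.5*s^2 + 8.12*s + 1.372)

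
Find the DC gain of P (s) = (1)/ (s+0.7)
DC gain = P(0) = num(0)/den(0) = 1/0.7 = 1.429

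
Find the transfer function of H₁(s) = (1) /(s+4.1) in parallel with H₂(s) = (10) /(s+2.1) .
Parallel: H = H₁ + H₂ = (n₁·d₂ + n₂·d₁)/(d₁·d₂).
n₁·d₂ = s + 2.1. n₂·d₁ = 10*s + 41. Sum = 11*s + 43.1. d₁·d₂ = s^2 + 6.2*s + 8.61.
H(s) = (11*s + 43.1)/(s^2 + 6.2*s + 8.61)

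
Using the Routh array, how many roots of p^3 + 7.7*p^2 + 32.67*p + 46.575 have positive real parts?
Routh array:
p^3: [1, 32.67]; p^2: [7.7, 46.575]; p^1: [26.6213]; p^0: [46.575]
First column: [1, 7.7, 26.6213, 46.575]. Sign changes = RHP roots = 0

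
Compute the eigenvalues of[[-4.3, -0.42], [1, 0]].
Eigenvalues solve det(λI - A) = 0.
Characteristic polynomial: λ^2 + 4.3*λ + 0.42 = 0.
Factor: (λ + 0.1)(λ + 4.2) = 0.
Roots: -0.1, -4.2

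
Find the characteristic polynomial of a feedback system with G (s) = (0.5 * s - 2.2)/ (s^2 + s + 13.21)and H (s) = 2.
Characteristic poly = G_den * H_den + G_num * H_num = (s^2 + s + 13.21) + (s - 4.4) = s^2 + 2*s + 8.81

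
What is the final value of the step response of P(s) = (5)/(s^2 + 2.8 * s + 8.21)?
FVT: lim_{t→∞} y(t) = lim_{s→0} s*Y(s) where Y(s) = P(s)/s.
= lim_{s→0} P(s) = P(0) = num(0)/den(0) = 5/8.21 = 0.609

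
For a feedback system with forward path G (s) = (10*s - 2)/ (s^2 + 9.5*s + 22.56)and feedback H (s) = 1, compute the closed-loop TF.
Closed-loop T = G/(1+GH).
Numerator: G_num * H_den = 10*s - 2.
Denominator: G_den * H_den + G_num * H_num = (s^2 + 9.5*s + 22.56) + (10*s - 2) = s^2 + 19.5*s + 20.56.
T(s) = (10*s - 2)/(s^2 + 19.5*s + 20.56)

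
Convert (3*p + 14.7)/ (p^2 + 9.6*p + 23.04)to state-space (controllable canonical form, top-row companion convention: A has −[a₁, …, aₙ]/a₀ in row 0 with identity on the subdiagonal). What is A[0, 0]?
Reachable canonical form for den = p^2 + 9.6*p + 23.04: top row of A = -[a₁,a₂,...,aₙ]/a₀, ones on the subdiagonal, zeros elsewhere.
A = [[-9.6, -23.04], [1, 0]].
A[0,0] = -9.6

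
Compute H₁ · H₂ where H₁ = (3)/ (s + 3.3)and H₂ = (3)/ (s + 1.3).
Series: H = H₁ · H₂ = (n₁·n₂)/(d₁·d₂).
Num: n₁·n₂ = 9. Den: d₁·d₂ = s^2 + 4.6*s + 4.29.
H(s) = (9)/(s^2 + 4.6*s + 4.29)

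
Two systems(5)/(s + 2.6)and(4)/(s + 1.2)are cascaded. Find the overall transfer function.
Series: H = H₁ · H₂ = (n₁·n₂)/(d₁·d₂).
Num: n₁·n₂ = 20. Den: d₁·d₂ = s^2 + 3.8*s + 3.12.
H(s) = (20)/(s^2 + 3.8*s + 3.12)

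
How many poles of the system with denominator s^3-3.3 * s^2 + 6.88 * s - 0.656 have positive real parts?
s^3 - 3.3*s^2 + 6.88*s - 0.656 = (s - 0.1)(s^2 - 3.2*s + 6.56). Poles: 0.1, 1.6 + 2j, 1.6 - 2j. RHP poles (Re>0): 3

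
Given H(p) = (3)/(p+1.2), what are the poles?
Set denominator = 0: p + 1.2 = 0 → Poles: -1.2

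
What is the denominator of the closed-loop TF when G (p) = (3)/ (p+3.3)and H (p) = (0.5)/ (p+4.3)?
Characteristic poly = G_den * H_den + G_num * H_num = (p^2 + 7.6*p + 14.19) + (1.5) = p^2 + 7.6*p + 15.69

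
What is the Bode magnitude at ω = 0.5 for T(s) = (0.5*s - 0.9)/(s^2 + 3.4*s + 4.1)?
Substitute s = j*0.5: T(j0.5) = -0.17163 + 0.14072j.
|T(j0.5)| = sqrt(Re² + Im²) = 0.2219.
20*log₁₀(0.2219) = -13.08 dB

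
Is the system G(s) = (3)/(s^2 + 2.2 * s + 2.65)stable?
Denominator: s^2 + 2.2*s + 2.65. Poles: -1.1 + 1.2j, -1.1 - 1.2j. All Re(p)<0: Yes (stable)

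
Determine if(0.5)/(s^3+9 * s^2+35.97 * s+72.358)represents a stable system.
Denominator: s^3 + 9*s^2 + 35.97*s + 72.358 = (s + 4.6)(s^2 + 4.4*s + 15.73). Poles: -2.2 + 3.3j, -2.2 - 3.3j, -4.6. All Re(p)<0: Yes (stable)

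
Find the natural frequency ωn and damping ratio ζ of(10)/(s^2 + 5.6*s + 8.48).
Underdamped: complex pole -2.8 + 0.8j. ωn = |pole| = 2.912, ζ = -Re(pole)/ωn = 0.9615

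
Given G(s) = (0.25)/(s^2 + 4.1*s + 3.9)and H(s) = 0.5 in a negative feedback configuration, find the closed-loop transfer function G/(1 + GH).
Closed-loop T = G/(1+GH).
Numerator: G_num * H_den = 0.25.
Denominator: G_den * H_den + G_num * H_num = (s^2 + 4.1*s + 3.9) + (0.125) = s^2 + 4.1*s + 4.025.
T(s) = (0.25)/(s^2 + 4.1*s + 4.025)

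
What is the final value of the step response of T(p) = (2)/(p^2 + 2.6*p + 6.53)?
FVT: lim_{t→∞} y(t) = lim_{p→0} p*Y(p) where Y(p) = T(p)/p.
= lim_{p→0} T(p) = T(0) = num(0)/den(0) = 2/6.53 = 0.3063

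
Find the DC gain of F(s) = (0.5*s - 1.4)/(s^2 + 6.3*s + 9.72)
DC gain = F(0) = num(0)/den(0) = -1.4/9.72 = -0.144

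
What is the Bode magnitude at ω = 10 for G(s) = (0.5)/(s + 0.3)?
Substitute s = j*10: G(j10) = 0.00149865 - 0.049955j.
|G(j10)| = sqrt(Re² + Im²) = 0.04998.
20*log₁₀(0.04998) = -26.02 dB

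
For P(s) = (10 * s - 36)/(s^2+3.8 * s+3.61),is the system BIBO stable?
Denominator: s^2 + 3.8*s + 3.61 = (s + 1.9)(s + 1.9). Poles: -1.9, -1.9. All Re(p)<0: Yes (stable)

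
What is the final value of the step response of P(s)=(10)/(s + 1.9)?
FVT: lim_{t→∞} y(t) = lim_{s→0} s*Y(s) where Y(s) = P(s)/s.
= lim_{s→0} P(s) = P(0) = num(0)/den(0) = 10/1.9 = 5.263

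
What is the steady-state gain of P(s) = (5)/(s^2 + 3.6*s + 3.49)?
DC gain = P(0) = num(0)/den(0) = 5/3.49 = 1.433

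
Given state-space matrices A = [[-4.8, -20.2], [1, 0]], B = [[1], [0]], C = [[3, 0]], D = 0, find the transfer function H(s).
H(s) = C(sI - A)⁻¹B + D.
Characteristic polynomial det(sI - A) = s^2 + 4.8*s + 20.2.
Numerator from C·adj(sI-A)·B + D·det(sI-A) = 3*s.
H(s) = (3*s)/(s^2 + 4.8*s + 20.2)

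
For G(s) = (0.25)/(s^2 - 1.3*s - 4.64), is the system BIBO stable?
Denominator: s^2 - 1.3*s - 4.64 = (s - 2.9)(s + 1.6). Poles: -1.6, 2.9. All Re(p)<0: No (unstable)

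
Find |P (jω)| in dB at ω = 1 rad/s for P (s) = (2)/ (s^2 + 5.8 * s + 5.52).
Substitute s = j*1: P(j1) = 0.167189 - 0.214535j.
|P(j1)| = sqrt(Re² + Im²) = 0.272.
20*log₁₀(0.272) = -11.31 dB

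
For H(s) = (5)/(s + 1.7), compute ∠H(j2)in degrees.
Substitute s = j*2: H(j2) = 1.23367 - 1.45138j.
∠H(j2) = atan2(Im, Re) = atan2(-1.45138, 1.23367) = -49.64°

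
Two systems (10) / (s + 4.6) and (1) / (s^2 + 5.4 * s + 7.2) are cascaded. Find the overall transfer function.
Series: H = H₁ · H₂ = (n₁·n₂)/(d₁·d₂).
Num: n₁·n₂ = 10. Den: d₁·d₂ = s^3 + 10*s^2 + 32.04*s + 33.12.
H(s) = (10)/(s^3 + 10*s^2 + 32.04*s + 33.12)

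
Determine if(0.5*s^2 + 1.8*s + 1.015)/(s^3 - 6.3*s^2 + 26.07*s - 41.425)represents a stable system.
Denominator: s^3 - 6.3*s^2 + 26.07*s - 41.425 = (s - 2.5)(s^2 - 3.8*s + 16.57). Poles: 1.9 + 3.6j, 1.9 - 3.6j, 2.5. All Re(p)<0: No (unstable)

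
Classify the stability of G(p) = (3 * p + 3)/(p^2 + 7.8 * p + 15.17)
Denominator: p^2 + 7.8*p + 15.17 = (p + 3.7)(p + 4.1). Poles: -3.7, -4.1. Stable (all poles in LHP)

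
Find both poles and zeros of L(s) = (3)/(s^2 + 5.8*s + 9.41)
Set denominator = 0: s^2 + 5.8*s + 9.41 = 0 → Poles: -2.9 + 1j, -2.9 - 1j
Numerator is a nonzero constant (3) → Zeros: none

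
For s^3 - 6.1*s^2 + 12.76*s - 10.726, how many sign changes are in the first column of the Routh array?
Routh array:
s^3: [1, 12.76]; s^2: [-6.1, -10.726]; s^1: [11.0016]; s^0: [-10.726]
First column: [1, -6.1, 11.0016, -10.726]. Sign changes = 3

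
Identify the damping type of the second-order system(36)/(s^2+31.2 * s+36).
Standard form: ωn²/(s²+2ζωn·s+ωn²) gives ωn=6, ζ=2.6.
Overdamped (ζ = 2.6 > 1)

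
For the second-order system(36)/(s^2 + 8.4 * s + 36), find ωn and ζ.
Standard form: ωn²/(s²+2ζωn·s+ωn²).
const=36=ωn² → ωn=6, s coeff=8.4=2ζωn → ζ=0.7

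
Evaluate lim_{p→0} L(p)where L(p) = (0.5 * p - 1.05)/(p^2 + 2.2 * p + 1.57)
DC gain = L(0) = num(0)/den(0) = -1.05/1.57 = -0.6688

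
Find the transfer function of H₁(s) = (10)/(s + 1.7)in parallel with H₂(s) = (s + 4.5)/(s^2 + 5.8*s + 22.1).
Parallel: H = H₁ + H₂ = (n₁·d₂ + n₂·d₁)/(d₁·d₂).
n₁·d₂ = 10*s^2 + 58*s + 221. n₂·d₁ = s^2 + 6.2*s + 7.65. Sum = 11*s^2 + 64.2*s + 228.65. d₁·d₂ = s^3 + 7.5*s^2 + 31.96*s + 37.57.
H(s) = (11*s^2 + 64.2*s + 228.65)/(s^3 + 7.5*s^2 + 31.96*s + 37.57)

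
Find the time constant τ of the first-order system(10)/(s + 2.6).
First-order system: τ = -1/pole. Pole = -2.6. τ = -1/(-2.6) = 0.3846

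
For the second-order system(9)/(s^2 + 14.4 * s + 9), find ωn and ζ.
Standard form: ωn²/(s²+2ζωn·s+ωn²).
const=9=ωn² → ωn=3, s coeff=14.4=2ζωn → ζ=2.4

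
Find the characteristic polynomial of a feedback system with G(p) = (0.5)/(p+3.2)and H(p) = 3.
Characteristic poly = G_den * H_den + G_num * H_num = (p + 3.2) + (1.5) = p + 4.7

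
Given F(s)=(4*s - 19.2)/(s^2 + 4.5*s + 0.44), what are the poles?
Set denominator = 0: s^2 + 4.5*s + 0.44 = (s + 4.4)(s + 0.1) = 0 → Poles: -0.1, -4.4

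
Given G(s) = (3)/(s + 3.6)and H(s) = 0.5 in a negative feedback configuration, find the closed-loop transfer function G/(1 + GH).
Closed-loop T = G/(1+GH).
Numerator: G_num * H_den = 3.
Denominator: G_den * H_den + G_num * H_num = (s + 3.6) + (1.5) = s + 5.1.
T(s) = (3)/(s + 5.1)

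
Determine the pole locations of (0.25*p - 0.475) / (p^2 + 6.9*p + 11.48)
Set denominator = 0: p^2 + 6.9*p + 11.48 = (p + 2.8)(p + 4.1) = 0 → Poles: -2.8, -4.1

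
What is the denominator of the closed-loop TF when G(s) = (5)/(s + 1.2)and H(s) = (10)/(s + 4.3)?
Characteristic poly = G_den * H_den + G_num * H_num = (s^2 + 5.5*s + 5.16) + (50) = s^2 + 5.5*s + 55.16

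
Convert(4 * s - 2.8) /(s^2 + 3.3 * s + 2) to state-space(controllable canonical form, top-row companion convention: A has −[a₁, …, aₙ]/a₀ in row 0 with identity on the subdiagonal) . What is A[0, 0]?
Reachable canonical form for den = s^2 + 3.3*s + 2: top row of A = -[a₁,a₂,...,aₙ]/a₀, ones on the subdiagonal, zeros elsewhere.
A = [[-3.3, -2], [1, 0]].
A[0,0] = -3.3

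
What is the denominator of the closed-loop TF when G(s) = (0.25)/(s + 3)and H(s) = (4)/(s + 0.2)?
Characteristic poly = G_den * H_den + G_num * H_num = (s^2 + 3.2*s + 0.6) + (1) = s^2 + 3.2*s + 1.6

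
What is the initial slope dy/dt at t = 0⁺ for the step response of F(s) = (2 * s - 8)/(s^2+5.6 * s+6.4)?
IVT: y'(0⁺) = lim_{s→∞} s²·Y(s) = lim_{s→∞} s·F(s).
deg(num) = 1, deg(den) = 2, relative degree = 1, so s·F(s) → (leading num)/(leading den) = 2/1 = 2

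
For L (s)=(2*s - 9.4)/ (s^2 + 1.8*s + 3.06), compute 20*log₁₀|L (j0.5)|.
Substitute s = j*0.5: L(j0.5) = -2.93059 + 1.29449j.
|L(j0.5)| = sqrt(Re² + Im²) = 3.204.
20*log₁₀(3.204) = 10.11 dB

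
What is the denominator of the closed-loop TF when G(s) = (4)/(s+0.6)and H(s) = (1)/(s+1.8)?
Characteristic poly = G_den * H_den + G_num * H_num = (s^2 + 2.4*s + 1.08) + (4) = s^2 + 2.4*s + 5.08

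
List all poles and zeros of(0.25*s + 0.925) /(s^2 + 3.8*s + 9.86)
Set denominator = 0: s^2 + 3.8*s + 9.86 = 0 → Poles: -1.9 + 2.5j, -1.9 - 2.5j
Set numerator = 0: 0.25*s + 0.925 = 0 → Zeros: -3.7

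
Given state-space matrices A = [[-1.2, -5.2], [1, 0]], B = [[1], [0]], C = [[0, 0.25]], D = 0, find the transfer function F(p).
F(p) = C(pI - A)⁻¹B + D.
Characteristic polynomial det(pI - A) = p^2 + 1.2*p + 5.2.
Numerator from C·adj(pI-A)·B + D·det(pI-A) = 0.25.
F(p) = (0.25)/(p^2 + 1.2*p + 5.2)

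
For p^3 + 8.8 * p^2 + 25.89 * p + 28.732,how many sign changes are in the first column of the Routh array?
Routh array:
p^3: [1, 25.89]; p^2: [8.8, 28.732]; p^1: [22.625]; p^0: [28.732]
First column: [1, 8.8, 22.625, 28.732]. Sign changes = 0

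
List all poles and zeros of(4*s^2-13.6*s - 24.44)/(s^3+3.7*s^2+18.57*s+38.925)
Set denominator = 0: s^3 + 3.7*s^2 + 18.57*s + 38.925 = (s + 2.5)(s^2 + 1.2*s + 15.57) = 0 → Poles: -0.6 + 3.9j, -0.6 - 3.9j, -2.5
Set numerator = 0: 4*s^2 - 13.6*s - 24.44 = 4*(s + 1.3)(s - 4.7) = 0 → Zeros: -1.3, 4.7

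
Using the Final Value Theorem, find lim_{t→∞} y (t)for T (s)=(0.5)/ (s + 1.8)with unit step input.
FVT: lim_{t→∞} y(t) = lim_{s→0} s*Y(s) where Y(s) = T(s)/s.
= lim_{s→0} T(s) = T(0) = num(0)/den(0) = 0.5/1.8 = 0.2778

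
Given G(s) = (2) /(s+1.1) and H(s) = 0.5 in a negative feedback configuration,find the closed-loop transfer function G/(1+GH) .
Closed-loop T = G/(1+GH).
Numerator: G_num * H_den = 2.
Denominator: G_den * H_den + G_num * H_num = (s + 1.1) + (1) = s + 2.1.
T(s) = (2)/(s + 2.1)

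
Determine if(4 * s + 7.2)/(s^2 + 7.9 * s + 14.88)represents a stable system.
Denominator: s^2 + 7.9*s + 14.88 = (s + 4.8)(s + 3.1). Poles: -3.1, -4.8. All Re(p)<0: Yes (stable)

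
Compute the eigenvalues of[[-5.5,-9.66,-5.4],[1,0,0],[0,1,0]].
Eigenvalues solve det(λI - A) = 0.
Characteristic polynomial: λ^3 + 5.5*λ^2 + 9.66*λ + 5.4 = 0.
Factor: (λ + 1.8)(λ + 1.2)(λ + 2.5) = 0.
Roots: -1.2, -1.8, -2.5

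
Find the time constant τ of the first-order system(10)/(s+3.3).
First-order system: τ = -1/pole. Pole = -3.3. τ = -1/(-3.3) = 0.303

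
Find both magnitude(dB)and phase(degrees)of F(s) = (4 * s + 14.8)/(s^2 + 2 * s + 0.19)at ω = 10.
Substitute s = j*10: F(j10) = -0.0653528 - 0.413857j.
|F| = 20*log₁₀(sqrt(Re²+Im²)) = -7.56 dB.
∠F = atan2(Im, Re) = -98.97°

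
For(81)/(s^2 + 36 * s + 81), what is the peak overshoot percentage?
Standard form: ωn²/(s²+2ζωn·s+ωn²) → ωn = 9, ζ = 2.
ζ ≥ 1, so the response is non-oscillatory: peak overshoot = 0%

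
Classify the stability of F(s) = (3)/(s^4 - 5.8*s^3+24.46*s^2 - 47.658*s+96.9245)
Denominator: s^4 - 5.8*s^3 + 24.46*s^2 - 47.658*s + 96.9245 = (s^2 - 0.8*s + 7.45)(s^2 - 5*s + 13.01). Poles: 0.4 + 2.7j, 0.4 - 2.7j, 2.5 + 2.6j, 2.5 - 2.6j. Unstable (4 pole(s) in RHP)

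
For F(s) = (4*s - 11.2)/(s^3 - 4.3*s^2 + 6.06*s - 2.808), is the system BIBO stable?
Denominator: s^3 - 4.3*s^2 + 6.06*s - 2.808 = (s - 1.3)(s - 1.8)(s - 1.2). Poles: 1.2, 1.3, 1.8. All Re(p)<0: No (unstable)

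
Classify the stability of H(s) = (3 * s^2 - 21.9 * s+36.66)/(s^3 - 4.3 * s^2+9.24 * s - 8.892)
Denominator: s^3 - 4.3*s^2 + 9.24*s - 8.892 = (s - 1.9)(s^2 - 2.4*s + 4.68). Poles: 1.2 + 1.8j, 1.2 - 1.8j, 1.9. Unstable (3 pole(s) in RHP)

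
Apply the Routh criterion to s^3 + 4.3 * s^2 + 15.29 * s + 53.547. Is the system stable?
Routh array:
s^3: [1, 15.29]; s^2: [4.3, 53.547]; s^1: [2.83721]; s^0: [53.547]
First column: [1, 4.3, 2.83721, 53.547]. Sign changes = 0.
Yes, stable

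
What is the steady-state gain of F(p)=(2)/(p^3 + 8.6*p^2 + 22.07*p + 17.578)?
DC gain = F(0) = num(0)/den(0) = 2/17.578 = 0.1138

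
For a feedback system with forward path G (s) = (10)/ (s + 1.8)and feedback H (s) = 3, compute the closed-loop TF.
Closed-loop T = G/(1+GH).
Numerator: G_num * H_den = 10.
Denominator: G_den * H_den + G_num * H_num = (s + 1.8) + (30) = s + 31.8.
T(s) = (10)/(s + 31.8)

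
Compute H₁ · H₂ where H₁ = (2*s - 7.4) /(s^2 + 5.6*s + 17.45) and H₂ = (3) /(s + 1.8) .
Series: H = H₁ · H₂ = (n₁·n₂)/(d₁·d₂).
Num: n₁·n₂ = 6*s - 22.2. Den: d₁·d₂ = s^3 + 7.4*s^2 + 27.53*s + 31.41.
H(s) = (6*s - 22.2)/(s^3 + 7.4*s^2 + 27.53*s + 31.41)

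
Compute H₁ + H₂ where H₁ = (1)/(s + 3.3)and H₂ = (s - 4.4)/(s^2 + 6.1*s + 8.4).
Parallel: H = H₁ + H₂ = (n₁·d₂ + n₂·d₁)/(d₁·d₂).
n₁·d₂ = s^2 + 6.1*s + 8.4. n₂·d₁ = s^2 - 1.1*s - 14.52. Sum = 2*s^2 + 5*s - 6.12. d₁·d₂ = s^3 + 9.4*s^2 + 28.53*s + 27.72.
H(s) = (2*s^2 + 5*s - 6.12)/(s^3 + 9.4*s^2 + 28.53*s + 27.72)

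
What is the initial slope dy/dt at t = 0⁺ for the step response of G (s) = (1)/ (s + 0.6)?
IVT: y'(0⁺) = lim_{s→∞} s²·Y(s) = lim_{s→∞} s·G(s).
deg(num) = 0, deg(den) = 1, relative degree = 1, so s·G(s) → (leading num)/(leading den) = 1/1 = 1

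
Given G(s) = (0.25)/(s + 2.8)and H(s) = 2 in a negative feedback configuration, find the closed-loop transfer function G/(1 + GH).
Closed-loop T = G/(1+GH).
Numerator: G_num * H_den = 0.25.
Denominator: G_den * H_den + G_num * H_num = (s + 2.8) + (0.5) = s + 3.3.
T(s) = (0.25)/(s + 3.3)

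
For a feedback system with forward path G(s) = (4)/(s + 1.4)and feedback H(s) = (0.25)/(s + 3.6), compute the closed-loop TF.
Closed-loop T = G/(1+GH).
Numerator: G_num * H_den = 4*s + 14.4.
Denominator: G_den * H_den + G_num * H_num = (s^2 + 5*s + 5.04) + (1) = s^2 + 5*s + 6.04.
T(s) = (4*s + 14.4)/(s^2 + 5*s + 6.04)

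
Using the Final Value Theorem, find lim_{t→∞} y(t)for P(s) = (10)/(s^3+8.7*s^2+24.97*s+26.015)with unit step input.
FVT: lim_{t→∞} y(t) = lim_{s→0} s*Y(s) where Y(s) = P(s)/s.
= lim_{s→0} P(s) = P(0) = num(0)/den(0) = 10/26.015 = 0.3844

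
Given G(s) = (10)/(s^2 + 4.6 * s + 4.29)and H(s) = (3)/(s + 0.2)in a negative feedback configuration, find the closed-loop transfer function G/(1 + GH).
Closed-loop T = G/(1+GH).
Numerator: G_num * H_den = 10*s + 2.
Denominator: G_den * H_den + G_num * H_num = (s^3 + 4.8*s^2 + 5.21*s + 0.858) + (30) = s^3 + 4.8*s^2 + 5.21*s + 30.858.
T(s) = (10*s + 2)/(s^3 + 4.8*s^2 + 5.21*s + 30.858)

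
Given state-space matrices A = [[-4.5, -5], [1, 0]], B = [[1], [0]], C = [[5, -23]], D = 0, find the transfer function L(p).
L(p) = C(pI - A)⁻¹B + D.
Characteristic polynomial det(pI - A) = p^2 + 4.5*p + 5.
Numerator from C·adj(pI-A)·B + D·det(pI-A) = 5*p - 23.
L(p) = (5*p - 23)/(p^2 + 4.5*p + 5)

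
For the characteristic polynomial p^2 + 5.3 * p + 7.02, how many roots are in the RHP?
p^2 + 5.3*p + 7.02 = (p + 2.7)(p + 2.6). Poles: -2.6, -2.7. RHP poles (Re>0): 0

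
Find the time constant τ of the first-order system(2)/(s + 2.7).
First-order system: τ = -1/pole. Pole = -2.7. τ = -1/(-2.7) = 0.3704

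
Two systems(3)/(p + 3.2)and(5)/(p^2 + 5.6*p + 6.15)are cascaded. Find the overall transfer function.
Series: H = H₁ · H₂ = (n₁·n₂)/(d₁·d₂).
Num: n₁·n₂ = 15. Den: d₁·d₂ = p^3 + 8.8*p^2 + 24.07*p + 19.68.
H(p) = (15)/(p^3 + 8.8*p^2 + 24.07*p + 19.68)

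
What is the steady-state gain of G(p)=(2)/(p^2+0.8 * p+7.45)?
DC gain = G(0) = num(0)/den(0) = 2/7.45 = 0.2685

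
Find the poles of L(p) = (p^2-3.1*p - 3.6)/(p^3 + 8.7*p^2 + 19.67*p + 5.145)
Set denominator = 0: p^3 + 8.7*p^2 + 19.67*p + 5.145 = (p + 0.3)(p + 3.5)(p + 4.9) = 0 → Poles: -0.3, -3.5, -4.9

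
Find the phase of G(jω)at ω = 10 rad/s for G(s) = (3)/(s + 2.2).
Substitute s = j*10: G(j10) = 0.0629531 - 0.28615j.
∠G(j10) = atan2(Im, Re) = atan2(-0.28615, 0.0629531) = -77.59°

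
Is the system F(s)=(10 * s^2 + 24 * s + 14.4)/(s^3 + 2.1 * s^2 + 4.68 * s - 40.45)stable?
Denominator: s^3 + 2.1*s^2 + 4.68*s - 40.45 = (s - 2.5)(s^2 + 4.6*s + 16.18). Poles: -2.3 + 3.3j, -2.3 - 3.3j, 2.5. All Re(p)<0: No (unstable)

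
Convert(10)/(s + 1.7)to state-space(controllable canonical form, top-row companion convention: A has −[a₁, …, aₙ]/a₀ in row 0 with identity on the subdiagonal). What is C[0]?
Reachable canonical form: C = numerator coefficients (right-aligned, zero-padded to length n).
num = 10, C = [[10]].
C[0] = 10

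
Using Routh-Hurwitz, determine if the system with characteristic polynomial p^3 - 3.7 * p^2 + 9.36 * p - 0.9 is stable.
Routh array:
p^3: [1, 9.36]; p^2: [-3.7, -0.9]; p^1: [9.11676]; p^0: [-0.9]
First column: [1, -3.7, 9.11676, -0.9]. Sign changes = 3.
No, unstable (3 RHP root(s))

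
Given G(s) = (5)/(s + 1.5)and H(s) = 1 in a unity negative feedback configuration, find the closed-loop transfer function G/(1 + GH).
Closed-loop T = G/(1+GH).
Numerator: G_num * H_den = 5.
Denominator: G_den * H_den + G_num * H_num = (s + 1.5) + (5) = s + 6.5.
T(s) = (5)/(s + 6.5)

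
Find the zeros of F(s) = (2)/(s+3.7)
Numerator is a nonzero constant (2) → Zeros: none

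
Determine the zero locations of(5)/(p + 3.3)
Numerator is a nonzero constant (5) → Zeros: none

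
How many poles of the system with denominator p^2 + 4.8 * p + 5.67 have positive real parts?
p^2 + 4.8*p + 5.67 = (p + 2.1)(p + 2.7). Poles: -2.1, -2.7. RHP poles (Re>0): 0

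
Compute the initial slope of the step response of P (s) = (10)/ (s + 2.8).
IVT: y'(0⁺) = lim_{s→∞} s²·Y(s) = lim_{s→∞} s·P(s).
deg(num) = 0, deg(den) = 1, relative degree = 1, so s·P(s) → (leading num)/(leading den) = 10/1 = 10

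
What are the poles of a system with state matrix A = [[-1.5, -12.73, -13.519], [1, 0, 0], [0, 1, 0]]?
Eigenvalues solve det(λI - A) = 0.
Characteristic polynomial: λ^3 + 1.5*λ^2 + 12.73*λ + 13.519 = 0.
Factor: (λ + 1.1)(λ^2 + 0.4*λ + 12.29) = 0.
Roots: -0.2 + 3.5j, -0.2 - 3.5j, -1.1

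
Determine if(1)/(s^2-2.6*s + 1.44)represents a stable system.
Denominator: s^2 - 2.6*s + 1.44 = (s - 1.8)(s - 0.8). Poles: 0.8, 1.8. All Re(p)<0: No (unstable)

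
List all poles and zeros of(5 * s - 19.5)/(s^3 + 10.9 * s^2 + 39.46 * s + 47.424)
Set denominator = 0: s^3 + 10.9*s^2 + 39.46*s + 47.424 = (s + 3.8)(s + 3.2)(s + 3.9) = 0 → Poles: -3.2, -3.8, -3.9
Set numerator = 0: 5*s - 19.5 = 0 → Zeros: 3.9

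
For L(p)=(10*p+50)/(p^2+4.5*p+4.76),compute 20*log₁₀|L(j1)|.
Substitute p = j*1: L(j1) = 6.7757 - 5.44964j.
|L(j1)| = sqrt(Re² + Im²) = 8.695.
20*log₁₀(8.695) = 18.79 dB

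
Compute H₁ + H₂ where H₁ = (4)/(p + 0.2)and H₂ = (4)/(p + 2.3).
Parallel: H = H₁ + H₂ = (n₁·d₂ + n₂·d₁)/(d₁·d₂).
n₁·d₂ = 4*p + 9.2. n₂·d₁ = 4*p + 0.8. Sum = 8*p + 10. d₁·d₂ = p^2 + 2.5*p + 0.46.
H(p) = (8*p + 10)/(p^2 + 2.5*p + 0.46)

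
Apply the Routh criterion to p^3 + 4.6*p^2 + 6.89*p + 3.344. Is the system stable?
Routh array:
p^3: [1, 6.89]; p^2: [4.6, 3.344]; p^1: [6.16304]; p^0: [3.344]
First column: [1, 4.6, 6.16304, 3.344]. Sign changes = 0.
Yes, stable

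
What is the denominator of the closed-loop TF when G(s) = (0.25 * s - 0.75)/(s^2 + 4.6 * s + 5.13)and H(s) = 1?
Characteristic poly = G_den * H_den + G_num * H_num = (s^2 + 4.6*s + 5.13) + (0.25*s - 0.75) = s^2 + 4.85*s + 4.38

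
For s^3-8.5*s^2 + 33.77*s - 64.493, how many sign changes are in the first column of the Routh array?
Routh array:
s^3: [1, 33.77]; s^2: [-8.5, -64.493]; s^1: [26.1826]; s^0: [-64.493]
First column: [1, -8.5, 26.1826, -64.493]. Sign changes = 3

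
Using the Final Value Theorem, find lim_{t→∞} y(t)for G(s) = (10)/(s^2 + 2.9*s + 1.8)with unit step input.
FVT: lim_{t→∞} y(t) = lim_{s→0} s*Y(s) where Y(s) = G(s)/s.
= lim_{s→0} G(s) = G(0) = num(0)/den(0) = 10/1.8 = 5.556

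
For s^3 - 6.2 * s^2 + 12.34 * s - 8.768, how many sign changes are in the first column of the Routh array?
Routh array:
s^3: [1, 12.34]; s^2: [-6.2, -8.768]; s^1: [10.9258]; s^0: [-8.768]
First column: [1, -6.2, 10.9258, -8.768]. Sign changes = 3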